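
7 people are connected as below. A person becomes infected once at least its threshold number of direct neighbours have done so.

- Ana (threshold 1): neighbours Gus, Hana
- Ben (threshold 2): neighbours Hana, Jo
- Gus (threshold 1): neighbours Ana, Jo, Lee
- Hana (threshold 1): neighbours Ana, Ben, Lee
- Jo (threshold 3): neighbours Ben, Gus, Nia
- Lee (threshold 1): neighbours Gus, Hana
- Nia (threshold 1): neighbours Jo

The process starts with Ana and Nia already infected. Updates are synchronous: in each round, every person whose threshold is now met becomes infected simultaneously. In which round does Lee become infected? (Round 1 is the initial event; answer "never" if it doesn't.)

3

Round 1 — Ana, Nia become infected (initial).
Round 2 — checking thresholds:
  Gus: 1 of 3 neighbours ≥ 1, becomes infected.
  Hana: 1 of 3 neighbours ≥ 1, becomes infected.
  Jo: 1 of 3 neighbours < 3, not yet.
Round 3 — checking thresholds:
  Ben: 1 of 2 neighbours < 2, not yet.
  Jo: 2 of 3 neighbours < 3, not yet.
  Lee: 2 of 2 neighbours ≥ 1, becomes infected.
Round 4 — no new infections; cascade stops.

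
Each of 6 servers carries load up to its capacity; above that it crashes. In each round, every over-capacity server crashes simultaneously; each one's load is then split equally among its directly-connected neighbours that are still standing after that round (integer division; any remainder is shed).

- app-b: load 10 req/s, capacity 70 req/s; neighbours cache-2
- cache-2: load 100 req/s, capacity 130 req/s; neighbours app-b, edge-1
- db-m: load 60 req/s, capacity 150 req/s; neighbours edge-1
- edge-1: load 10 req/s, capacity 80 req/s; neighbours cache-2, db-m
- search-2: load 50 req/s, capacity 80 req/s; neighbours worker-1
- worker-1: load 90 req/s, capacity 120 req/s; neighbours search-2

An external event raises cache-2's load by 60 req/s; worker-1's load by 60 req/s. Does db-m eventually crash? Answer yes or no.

Round 1 — cache-2 at 160 > 130; worker-1 at 150 > 120. cache-2, worker-1 crash.
  cache-2 sheds 160 req/s to app-b, edge-1: 80 each.
    app-b: 10+80 = 90 > 70
    edge-1: 10+80 = 90 > 80
  worker-1 sheds 150 req/s to search-2: 150 each.
    search-2: 50+150 = 200 > 80
Round 2 — app-b, edge-1, search-2 crash.
  app-b sheds 90 req/s: no online neighbours, lost.
  edge-1 sheds 90 req/s to db-m: 90 each.
    db-m: 60+90 = 150 ≤ 150
  search-2 sheds 200 req/s: no online neighbours, lost.
No further crashes.

no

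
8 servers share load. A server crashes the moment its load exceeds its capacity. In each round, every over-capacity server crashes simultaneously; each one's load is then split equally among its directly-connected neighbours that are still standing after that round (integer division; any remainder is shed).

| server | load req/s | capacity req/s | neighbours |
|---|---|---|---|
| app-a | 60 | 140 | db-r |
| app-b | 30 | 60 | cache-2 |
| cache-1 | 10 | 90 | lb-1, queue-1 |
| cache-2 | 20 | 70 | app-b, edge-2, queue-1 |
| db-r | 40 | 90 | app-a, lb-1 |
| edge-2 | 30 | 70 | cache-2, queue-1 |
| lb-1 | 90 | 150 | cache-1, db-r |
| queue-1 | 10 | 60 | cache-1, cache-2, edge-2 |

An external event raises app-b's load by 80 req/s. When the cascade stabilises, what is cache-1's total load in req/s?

85

Round 1 — app-b at 110 > 60. app-b crashes.
  app-b sheds 110 req/s to cache-2: 110 each.
    cache-2: 20+110 = 130 > 70
Round 2 — cache-2 crashes.
  cache-2 sheds 130 req/s to edge-2, queue-1: 65 each.
    edge-2: 30+65 = 95 > 70
    queue-1: 10+65 = 75 > 60
Round 3 — edge-2, queue-1 crash.
  edge-2 sheds 95 req/s: no online neighbours, lost.
  queue-1 sheds 75 req/s to cache-1: 75 each.
    cache-1: 10+75 = 85 ≤ 90
No further crashes.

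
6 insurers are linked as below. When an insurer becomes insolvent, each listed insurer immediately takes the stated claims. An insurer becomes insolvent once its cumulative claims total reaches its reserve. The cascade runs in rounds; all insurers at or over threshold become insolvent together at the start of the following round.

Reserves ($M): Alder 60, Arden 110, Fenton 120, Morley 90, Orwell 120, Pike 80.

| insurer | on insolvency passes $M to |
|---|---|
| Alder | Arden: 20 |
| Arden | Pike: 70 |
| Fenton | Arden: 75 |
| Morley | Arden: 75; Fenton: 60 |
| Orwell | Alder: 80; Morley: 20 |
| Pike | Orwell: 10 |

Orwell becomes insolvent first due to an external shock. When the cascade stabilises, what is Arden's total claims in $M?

20

Round 1 — Orwell becomes insolvent (initial).
  Alder: +80 → 80 ≥ 60
  Morley: +20 → 20 < 90
Round 2 — Alder becomes insolvent.
  Arden: +20 → 20 < 110
No further insolvencies.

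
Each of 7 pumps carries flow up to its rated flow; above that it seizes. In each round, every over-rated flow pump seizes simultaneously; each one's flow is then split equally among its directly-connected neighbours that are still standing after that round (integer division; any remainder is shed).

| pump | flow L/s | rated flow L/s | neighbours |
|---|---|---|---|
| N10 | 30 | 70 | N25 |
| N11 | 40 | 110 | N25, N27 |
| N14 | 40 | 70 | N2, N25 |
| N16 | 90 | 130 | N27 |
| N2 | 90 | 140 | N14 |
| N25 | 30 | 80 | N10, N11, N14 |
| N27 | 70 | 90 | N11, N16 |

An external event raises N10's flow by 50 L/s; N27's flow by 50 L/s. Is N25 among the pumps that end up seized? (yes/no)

yes

Round 1 — N10 at 80 > 70; N27 at 120 > 90. N10, N27 seize.
  N10 sheds 80 L/s to N25: 80 each.
    N25: 30+80 = 110 > 80
  N27 sheds 120 L/s to N11, N16: 60 each.
    N11: 40+60 = 100 ≤ 110
    N16: 90+60 = 150 > 130
Round 2 — N16, N25 seize.
  N16 sheds 150 L/s: no online neighbours, lost.
  N25 sheds 110 L/s to N11, N14: 55 each.
    N11: 100+55 = 155 > 110
    N14: 40+55 = 95 > 70
Round 3 — N11, N14 seize.
  N11 sheds 155 L/s: no online neighbours, lost.
  N14 sheds 95 L/s to N2: 95 each.
    N2: 90+95 = 185 > 140
Round 4 — N2 seizes.
  N2 sheds 185 L/s: no online neighbours, lost.
No further seizures.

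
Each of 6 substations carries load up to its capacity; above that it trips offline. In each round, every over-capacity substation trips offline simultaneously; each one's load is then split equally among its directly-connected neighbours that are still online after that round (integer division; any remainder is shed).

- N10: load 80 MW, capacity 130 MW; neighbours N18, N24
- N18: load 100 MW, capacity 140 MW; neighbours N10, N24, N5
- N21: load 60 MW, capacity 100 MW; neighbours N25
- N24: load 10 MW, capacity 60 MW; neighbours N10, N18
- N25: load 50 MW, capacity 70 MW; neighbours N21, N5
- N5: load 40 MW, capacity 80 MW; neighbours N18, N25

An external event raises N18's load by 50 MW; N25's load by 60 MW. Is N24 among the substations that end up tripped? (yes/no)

Round 1 — N18 at 150 > 140; N25 at 110 > 70. N18, N25 trip offline.
  N18 sheds 150 MW to N10, N24, N5: 50 each.
    N10: 80+50 = 130 ≤ 130
    N24: 10+50 = 60 ≤ 60
    N5: 40+50 = 90 > 80
  N25 sheds 110 MW to N21, N5: 55 each.
    N21: 60+55 = 115 > 100
    N5: 90+55 = 145 > 80
Round 2 — N21, N5 trip offline.
  N21 sheds 115 MW: no online neighbours, lost.
  N5 sheds 145 MW: no online neighbours, lost.
No further trips.

no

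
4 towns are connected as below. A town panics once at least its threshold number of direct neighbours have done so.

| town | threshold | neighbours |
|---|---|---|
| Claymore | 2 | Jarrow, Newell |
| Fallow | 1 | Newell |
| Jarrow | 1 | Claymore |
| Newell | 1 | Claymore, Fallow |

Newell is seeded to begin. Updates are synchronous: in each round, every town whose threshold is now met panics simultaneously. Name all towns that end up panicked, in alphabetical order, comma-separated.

Round 1 — Newell panics (initial).
Round 2 — checking thresholds:
  Claymore: 1 of 2 neighbours < 2, below threshold.
  Fallow: 1 of 1 neighbours ≥ 1, panics.
Round 3 — no new panics; cascade stops.

Fallow, Newell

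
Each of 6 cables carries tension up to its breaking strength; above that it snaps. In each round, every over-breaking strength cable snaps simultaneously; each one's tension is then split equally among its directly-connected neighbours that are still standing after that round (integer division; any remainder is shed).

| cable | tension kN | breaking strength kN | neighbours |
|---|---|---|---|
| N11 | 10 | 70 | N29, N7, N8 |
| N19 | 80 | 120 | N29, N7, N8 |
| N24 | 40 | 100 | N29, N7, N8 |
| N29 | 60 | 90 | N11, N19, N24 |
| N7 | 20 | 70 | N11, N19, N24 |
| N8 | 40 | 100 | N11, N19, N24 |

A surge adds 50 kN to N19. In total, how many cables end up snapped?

Round 1 — N19 at 130 > 120. N19 snaps.
  N19 sheds 130 kN to N29, N7, N8: 43 each (1 lost).
    N29: 60+43 = 103 > 90
    N7: 20+43 = 63 ≤ 70
    N8: 40+43 = 83 ≤ 100
Round 2 — N29 snaps.
  N29 sheds 103 kN to N11, N24: 51 each (1 lost).
    N11: 10+51 = 61 ≤ 70
    N24: 40+51 = 91 ≤ 100
No further breaks.

2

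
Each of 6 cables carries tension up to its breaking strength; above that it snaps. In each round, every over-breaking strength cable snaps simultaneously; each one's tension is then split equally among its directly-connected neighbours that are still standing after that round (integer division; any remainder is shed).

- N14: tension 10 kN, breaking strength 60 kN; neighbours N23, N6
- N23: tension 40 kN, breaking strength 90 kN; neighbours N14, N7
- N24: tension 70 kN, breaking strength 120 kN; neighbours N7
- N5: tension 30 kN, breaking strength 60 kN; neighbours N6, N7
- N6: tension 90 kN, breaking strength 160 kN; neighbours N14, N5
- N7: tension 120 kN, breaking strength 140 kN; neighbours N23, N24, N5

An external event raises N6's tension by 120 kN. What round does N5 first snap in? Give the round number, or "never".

2

Round 1 — N6 at 210 > 160. N6 snaps.
  N6 sheds 210 kN to N14, N5: 105 each.
    N14: 10+105 = 115 > 60
    N5: 30+105 = 135 > 60
Round 2 — N14, N5 snap.
  N14 sheds 115 kN to N23: 115 each.
    N23: 40+115 = 155 > 90
  N5 sheds 135 kN to N7: 135 each.
    N7: 120+135 = 255 > 140
Round 3 — N23, N7 snap.
  N23 sheds 155 kN: no online neighbours, lost.
  N7 sheds 255 kN to N24: 255 each.
    N24: 70+255 = 325 > 120
Round 4 — N24 snaps.
  N24 sheds 325 kN: no online neighbours, lost.
No further breaks.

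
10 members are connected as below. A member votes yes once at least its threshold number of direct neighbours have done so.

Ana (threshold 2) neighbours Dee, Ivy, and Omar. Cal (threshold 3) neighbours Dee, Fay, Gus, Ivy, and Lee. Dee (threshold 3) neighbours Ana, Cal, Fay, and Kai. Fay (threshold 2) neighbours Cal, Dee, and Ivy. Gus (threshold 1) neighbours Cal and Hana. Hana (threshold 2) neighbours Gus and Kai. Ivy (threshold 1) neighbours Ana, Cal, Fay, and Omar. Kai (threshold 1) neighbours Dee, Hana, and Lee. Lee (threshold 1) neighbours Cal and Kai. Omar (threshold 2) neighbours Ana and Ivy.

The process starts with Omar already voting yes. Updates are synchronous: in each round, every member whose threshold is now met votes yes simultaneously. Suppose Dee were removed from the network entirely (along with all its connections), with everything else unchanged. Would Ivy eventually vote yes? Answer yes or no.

yes

With Dee removed:
Round 1 — Omar votes yes (initial).
Round 2 — checking thresholds:
  Ana: 1 of 2 neighbours < 2, below threshold.
  Ivy: 1 of 4 neighbours ≥ 1, votes yes.
Round 3 — checking thresholds:
  Ana: 2 of 2 neighbours ≥ 2, votes yes.
  Cal: 1 of 4 neighbours < 3, below threshold.
  Fay: 1 of 2 neighbours < 2, below threshold.
Round 4 — no new yes votes; cascade stops.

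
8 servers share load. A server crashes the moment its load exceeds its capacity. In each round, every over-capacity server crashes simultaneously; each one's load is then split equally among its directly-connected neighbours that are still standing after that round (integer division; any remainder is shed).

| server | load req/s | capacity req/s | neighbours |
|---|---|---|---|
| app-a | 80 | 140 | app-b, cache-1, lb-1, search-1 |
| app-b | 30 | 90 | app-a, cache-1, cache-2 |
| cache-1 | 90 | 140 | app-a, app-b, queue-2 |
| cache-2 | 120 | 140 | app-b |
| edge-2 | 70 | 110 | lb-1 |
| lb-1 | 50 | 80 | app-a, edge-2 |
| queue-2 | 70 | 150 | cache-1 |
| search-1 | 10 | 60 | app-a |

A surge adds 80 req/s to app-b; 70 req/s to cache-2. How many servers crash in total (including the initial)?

7

Round 1 — app-b at 110 > 90; cache-2 at 190 > 140. app-b, cache-2 crash.
  app-b sheds 110 req/s to app-a, cache-1: 55 each.
    app-a: 80+55 = 135 ≤ 140
    cache-1: 90+55 = 145 > 140
  cache-2 sheds 190 req/s: no online neighbours, lost.
Round 2 — cache-1 crashes.
  cache-1 sheds 145 req/s to app-a, queue-2: 72 each (1 lost).
    app-a: 135+72 = 207 > 140
    queue-2: 70+72 = 142 ≤ 150
Round 3 — app-a crashes.
  app-a sheds 207 req/s to lb-1, search-1: 103 each (1 lost).
    lb-1: 50+103 = 153 > 80
    search-1: 10+103 = 113 > 60
Round 4 — lb-1, search-1 crash.
  lb-1 sheds 153 req/s to edge-2: 153 each.
    edge-2: 70+153 = 223 > 110
  search-1 sheds 113 req/s: no online neighbours, lost.
Round 5 — edge-2 crashes.
  edge-2 sheds 223 req/s: no online neighbours, lost.
No further crashes.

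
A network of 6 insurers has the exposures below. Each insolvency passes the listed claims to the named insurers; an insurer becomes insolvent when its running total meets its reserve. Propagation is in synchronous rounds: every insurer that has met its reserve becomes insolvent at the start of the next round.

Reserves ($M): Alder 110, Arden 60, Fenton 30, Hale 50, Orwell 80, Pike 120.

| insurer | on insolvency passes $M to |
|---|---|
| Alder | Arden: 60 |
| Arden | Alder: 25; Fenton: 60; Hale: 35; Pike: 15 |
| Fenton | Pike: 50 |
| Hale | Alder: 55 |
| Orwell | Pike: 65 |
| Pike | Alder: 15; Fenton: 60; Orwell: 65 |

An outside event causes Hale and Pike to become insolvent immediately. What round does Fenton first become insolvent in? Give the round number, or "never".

Round 1 — Hale, Pike become insolvent (initial).
  Alder: +55+15 → 70 < 110
  Fenton: +60 → 60 ≥ 30
  Orwell: +65 → 65 < 80
Round 2 — Fenton becomes insolvent.
No further insolvencies.

2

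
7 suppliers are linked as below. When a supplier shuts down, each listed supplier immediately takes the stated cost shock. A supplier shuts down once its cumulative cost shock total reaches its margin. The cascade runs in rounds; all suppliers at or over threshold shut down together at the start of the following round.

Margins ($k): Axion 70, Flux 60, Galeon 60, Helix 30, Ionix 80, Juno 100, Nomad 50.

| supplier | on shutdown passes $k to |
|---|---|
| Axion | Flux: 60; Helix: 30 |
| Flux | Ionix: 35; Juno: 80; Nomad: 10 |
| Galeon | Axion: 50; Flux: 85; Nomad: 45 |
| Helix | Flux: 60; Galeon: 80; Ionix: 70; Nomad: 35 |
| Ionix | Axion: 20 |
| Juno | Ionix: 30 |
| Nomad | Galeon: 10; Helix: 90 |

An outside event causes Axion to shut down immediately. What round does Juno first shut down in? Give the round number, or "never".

Round 1 — Axion shuts down (initial).
  Flux: +60 → 60 ≥ 60
  Helix: +30 → 30 ≥ 30
Round 2 — Flux, Helix shut down.
  Galeon: +80 → 80 ≥ 60
  Ionix: +35+70 → 105 ≥ 80
  Juno: +80 → 80 < 100
  Nomad: +10+35 → 45 < 50
Round 3 — Galeon, Ionix shut down.
  Nomad: +45 → 90 ≥ 50
Round 4 — Nomad shuts down.
No further shutdowns.

never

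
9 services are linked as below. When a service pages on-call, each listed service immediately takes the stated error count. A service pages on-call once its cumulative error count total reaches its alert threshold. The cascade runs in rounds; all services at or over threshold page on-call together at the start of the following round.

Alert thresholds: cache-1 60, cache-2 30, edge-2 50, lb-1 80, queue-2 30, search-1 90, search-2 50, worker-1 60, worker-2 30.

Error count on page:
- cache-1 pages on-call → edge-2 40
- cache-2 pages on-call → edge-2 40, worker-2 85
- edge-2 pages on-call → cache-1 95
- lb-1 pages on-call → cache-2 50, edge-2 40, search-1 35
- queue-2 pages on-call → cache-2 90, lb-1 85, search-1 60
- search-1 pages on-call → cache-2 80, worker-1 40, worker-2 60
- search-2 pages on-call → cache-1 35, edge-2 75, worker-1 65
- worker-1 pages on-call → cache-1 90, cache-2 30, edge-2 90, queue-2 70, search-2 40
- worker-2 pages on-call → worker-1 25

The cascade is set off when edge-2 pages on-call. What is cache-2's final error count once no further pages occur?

0

Round 1 — edge-2 pages on-call (initial).
  cache-1: +95 → 95 ≥ 60
Round 2 — cache-1 pages on-call.
No further pages.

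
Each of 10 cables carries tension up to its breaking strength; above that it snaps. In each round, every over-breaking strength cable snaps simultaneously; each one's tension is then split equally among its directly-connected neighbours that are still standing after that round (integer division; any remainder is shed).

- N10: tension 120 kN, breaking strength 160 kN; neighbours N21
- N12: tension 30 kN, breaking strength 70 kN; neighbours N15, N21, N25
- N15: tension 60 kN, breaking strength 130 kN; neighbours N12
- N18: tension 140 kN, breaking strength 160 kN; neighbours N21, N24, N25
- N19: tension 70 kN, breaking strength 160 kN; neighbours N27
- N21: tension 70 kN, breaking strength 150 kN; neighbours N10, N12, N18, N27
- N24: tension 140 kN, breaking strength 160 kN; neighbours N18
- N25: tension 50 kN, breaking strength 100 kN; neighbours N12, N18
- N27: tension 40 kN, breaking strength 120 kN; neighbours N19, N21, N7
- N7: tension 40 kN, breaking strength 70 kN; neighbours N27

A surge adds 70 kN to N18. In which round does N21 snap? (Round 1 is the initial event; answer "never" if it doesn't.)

Round 1 — N18 at 210 > 160. N18 snaps.
  N18 sheds 210 kN to N21, N24, N25: 70 each.
    N21: 70+70 = 140 ≤ 150
    N24: 140+70 = 210 > 160
    N25: 50+70 = 120 > 100
Round 2 — N24, N25 snap.
  N24 sheds 210 kN: no online neighbours, lost.
  N25 sheds 120 kN to N12: 120 each.
    N12: 30+120 = 150 > 70
Round 3 — N12 snaps.
  N12 sheds 150 kN to N15, N21: 75 each.
    N15: 60+75 = 135 > 130
    N21: 140+75 = 215 > 150
Round 4 — N15, N21 snap.
  N15 sheds 135 kN: no online neighbours, lost.
  N21 sheds 215 kN to N10, N27: 107 each (1 lost).
    N10: 120+107 = 227 > 160
    N27: 40+107 = 147 > 120
Round 5 — N10, N27 snap.
  N10 sheds 227 kN: no online neighbours, lost.
  N27 sheds 147 kN to N19, N7: 73 each (1 lost).
    N19: 70+73 = 143 ≤ 160
    N7: 40+73 = 113 > 70
Round 6 — N7 snaps.
  N7 sheds 113 kN: no online neighbours, lost.
No further breaks.

4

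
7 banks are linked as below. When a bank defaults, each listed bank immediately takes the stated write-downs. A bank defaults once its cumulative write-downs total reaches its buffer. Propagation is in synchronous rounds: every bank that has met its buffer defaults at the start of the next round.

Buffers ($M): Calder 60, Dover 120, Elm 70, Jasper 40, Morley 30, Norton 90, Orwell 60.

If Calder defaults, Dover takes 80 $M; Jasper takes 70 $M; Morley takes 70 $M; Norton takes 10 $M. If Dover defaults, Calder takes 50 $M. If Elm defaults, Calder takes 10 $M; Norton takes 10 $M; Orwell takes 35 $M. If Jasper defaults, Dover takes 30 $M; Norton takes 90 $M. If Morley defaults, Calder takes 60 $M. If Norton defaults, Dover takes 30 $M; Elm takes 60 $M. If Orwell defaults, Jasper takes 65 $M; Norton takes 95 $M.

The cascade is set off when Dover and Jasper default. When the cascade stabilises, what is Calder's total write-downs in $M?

Round 1 — Dover, Jasper default (initial).
  Calder: +50 → 50 < 60
  Norton: +90 → 90 ≥ 90
Round 2 — Norton defaults.
  Elm: +60 → 60 < 70
No further defaults.

50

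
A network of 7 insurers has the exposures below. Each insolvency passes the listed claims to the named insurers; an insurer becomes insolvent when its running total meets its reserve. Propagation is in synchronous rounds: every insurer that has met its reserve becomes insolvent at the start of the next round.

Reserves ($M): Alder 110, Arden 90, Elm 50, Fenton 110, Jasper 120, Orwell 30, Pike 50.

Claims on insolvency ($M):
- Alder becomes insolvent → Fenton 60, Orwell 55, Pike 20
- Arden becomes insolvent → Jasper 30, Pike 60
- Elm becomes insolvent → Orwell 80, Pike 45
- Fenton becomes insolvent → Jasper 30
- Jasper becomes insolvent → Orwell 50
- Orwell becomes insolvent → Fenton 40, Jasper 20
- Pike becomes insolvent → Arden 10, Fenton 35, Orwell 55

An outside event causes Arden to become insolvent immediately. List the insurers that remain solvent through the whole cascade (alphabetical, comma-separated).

Alder, Elm, Fenton, Jasper

Round 1 — Arden becomes insolvent (initial).
  Jasper: +30 → 30 < 120
  Pike: +60 → 60 ≥ 50
Round 2 — Pike becomes insolvent.
  Fenton: +35 → 35 < 110
  Orwell: +55 → 55 ≥ 30
Round 3 — Orwell becomes insolvent.
  Fenton: +40 → 75 < 110
  Jasper: +20 → 50 < 120
No further insolvencies.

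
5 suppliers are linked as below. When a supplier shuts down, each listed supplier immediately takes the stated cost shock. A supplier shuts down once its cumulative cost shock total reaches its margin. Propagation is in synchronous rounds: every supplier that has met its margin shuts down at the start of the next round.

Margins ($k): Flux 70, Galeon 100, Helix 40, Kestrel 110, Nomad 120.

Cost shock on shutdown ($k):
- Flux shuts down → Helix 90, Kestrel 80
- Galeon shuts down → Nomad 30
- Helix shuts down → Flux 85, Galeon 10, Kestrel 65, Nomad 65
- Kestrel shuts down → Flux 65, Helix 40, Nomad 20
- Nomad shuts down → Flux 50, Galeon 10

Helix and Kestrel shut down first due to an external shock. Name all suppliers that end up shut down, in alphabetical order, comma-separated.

Flux, Helix, Kestrel

Round 1 — Helix, Kestrel shut down (initial).
  Flux: +85+65 → 150 ≥ 70
  Galeon: +10 → 10 < 100
  Nomad: +65+20 → 85 < 120
Round 2 — Flux shuts down.
No further shutdowns.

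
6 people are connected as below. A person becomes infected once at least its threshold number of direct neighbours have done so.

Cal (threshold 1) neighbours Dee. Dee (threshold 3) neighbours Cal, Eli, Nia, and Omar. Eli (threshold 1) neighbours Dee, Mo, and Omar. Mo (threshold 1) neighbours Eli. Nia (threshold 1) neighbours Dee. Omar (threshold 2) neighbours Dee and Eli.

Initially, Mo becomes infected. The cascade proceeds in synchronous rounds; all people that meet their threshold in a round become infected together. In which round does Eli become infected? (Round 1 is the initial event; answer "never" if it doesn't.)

Round 1 — Mo becomes infected (initial).
Round 2 — checking thresholds:
  Eli: 1 of 3 neighbours ≥ 1, becomes infected.
Round 3 — no new infections; cascade stops.

2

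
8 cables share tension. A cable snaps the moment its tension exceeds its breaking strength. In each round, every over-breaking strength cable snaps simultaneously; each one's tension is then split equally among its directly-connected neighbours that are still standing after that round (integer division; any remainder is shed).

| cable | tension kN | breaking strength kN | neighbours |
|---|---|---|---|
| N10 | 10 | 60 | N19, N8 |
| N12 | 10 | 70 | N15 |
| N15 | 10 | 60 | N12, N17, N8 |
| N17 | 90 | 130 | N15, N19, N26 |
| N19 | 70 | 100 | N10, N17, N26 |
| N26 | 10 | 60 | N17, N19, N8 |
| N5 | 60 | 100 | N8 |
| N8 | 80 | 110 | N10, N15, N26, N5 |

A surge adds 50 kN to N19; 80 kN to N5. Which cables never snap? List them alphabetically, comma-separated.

N12

Round 1 — N19 at 120 > 100; N5 at 140 > 100. N19, N5 snap.
  N19 sheds 120 kN to N10, N17, N26: 40 each.
    N10: 10+40 = 50 ≤ 60
    N17: 90+40 = 130 ≤ 130
    N26: 10+40 = 50 ≤ 60
  N5 sheds 140 kN to N8: 140 each.
    N8: 80+140 = 220 > 110
Round 2 — N8 snaps.
  N8 sheds 220 kN to N10, N15, N26: 73 each (1 lost).
    N10: 50+73 = 123 > 60
    N15: 10+73 = 83 > 60
    N26: 50+73 = 123 > 60
Round 3 — N10, N15, N26 snap.
  N10 sheds 123 kN: no online neighbours, lost.
  N15 sheds 83 kN to N12, N17: 41 each (1 lost).
    N12: 10+41 = 51 ≤ 70
    N17: 130+41 = 171 > 130
  N26 sheds 123 kN to N17: 123 each.
    N17: 171+123 = 294 > 130
Round 4 — N17 snaps.
  N17 sheds 294 kN: no online neighbours, lost.
No further breaks.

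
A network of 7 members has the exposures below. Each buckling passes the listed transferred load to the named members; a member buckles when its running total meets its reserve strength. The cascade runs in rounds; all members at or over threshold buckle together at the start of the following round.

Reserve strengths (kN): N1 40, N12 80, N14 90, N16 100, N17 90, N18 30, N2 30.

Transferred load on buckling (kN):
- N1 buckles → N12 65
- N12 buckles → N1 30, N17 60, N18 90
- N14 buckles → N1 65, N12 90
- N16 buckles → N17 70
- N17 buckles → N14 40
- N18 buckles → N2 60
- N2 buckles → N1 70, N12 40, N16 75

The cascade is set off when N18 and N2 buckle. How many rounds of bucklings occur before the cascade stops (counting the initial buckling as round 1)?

Round 1 — N18, N2 buckle (initial).
  N1: +70 → 70 ≥ 40
  N12: +40 → 40 < 80
  N16: +75 → 75 < 100
Round 2 — N1 buckles.
  N12: +65 → 105 ≥ 80
Round 3 — N12 buckles.
  N17: +60 → 60 < 90
No further bucklings.

3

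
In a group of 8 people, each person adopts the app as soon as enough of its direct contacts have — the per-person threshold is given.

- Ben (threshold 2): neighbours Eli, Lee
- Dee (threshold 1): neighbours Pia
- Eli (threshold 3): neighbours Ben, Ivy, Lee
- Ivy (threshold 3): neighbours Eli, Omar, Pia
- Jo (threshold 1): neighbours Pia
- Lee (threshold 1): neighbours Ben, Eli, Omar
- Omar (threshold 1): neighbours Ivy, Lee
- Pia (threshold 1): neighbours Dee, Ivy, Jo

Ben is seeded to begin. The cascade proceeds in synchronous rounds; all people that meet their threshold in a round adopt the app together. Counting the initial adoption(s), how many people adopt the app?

3

Round 1 — Ben adopts the app (initial).
Round 2 — checking thresholds:
  Eli: 1 of 3 neighbours < 3, below threshold.
  Lee: 1 of 3 neighbours ≥ 1, adopts the app.
Round 3 — checking thresholds:
  Eli: 2 of 3 neighbours < 3, below threshold.
  Omar: 1 of 2 neighbours ≥ 1, adopts the app.
Round 4 — no new adoptions; cascade stops.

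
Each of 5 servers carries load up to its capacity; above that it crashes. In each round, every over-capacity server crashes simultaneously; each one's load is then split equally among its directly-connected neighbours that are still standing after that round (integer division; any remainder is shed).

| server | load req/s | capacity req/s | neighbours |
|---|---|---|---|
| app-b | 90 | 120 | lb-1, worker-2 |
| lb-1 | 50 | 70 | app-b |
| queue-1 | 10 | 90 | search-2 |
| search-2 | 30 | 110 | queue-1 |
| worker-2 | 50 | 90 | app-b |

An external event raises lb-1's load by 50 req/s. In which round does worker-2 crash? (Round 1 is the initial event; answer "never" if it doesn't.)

3

Round 1 — lb-1 at 100 > 70. lb-1 crashes.
  lb-1 sheds 100 req/s to app-b: 100 each.
    app-b: 90+100 = 190 > 120
Round 2 — app-b crashes.
  app-b sheds 190 req/s to worker-2: 190 each.
    worker-2: 50+190 = 240 > 90
Round 3 — worker-2 crashes.
  worker-2 sheds 240 req/s: no online neighbours, lost.
No further crashes.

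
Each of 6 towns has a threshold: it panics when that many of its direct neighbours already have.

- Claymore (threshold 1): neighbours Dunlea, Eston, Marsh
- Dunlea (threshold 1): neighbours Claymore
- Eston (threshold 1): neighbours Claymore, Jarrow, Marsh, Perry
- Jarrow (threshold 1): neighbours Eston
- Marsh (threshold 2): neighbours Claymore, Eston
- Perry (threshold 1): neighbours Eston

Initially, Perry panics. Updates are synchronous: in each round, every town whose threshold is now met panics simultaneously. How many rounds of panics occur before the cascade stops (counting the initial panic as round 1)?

4

Round 1 — Perry panics (initial).
Round 2 — checking thresholds:
  Eston: 1 of 4 neighbours ≥ 1, panics.
Round 3 — checking thresholds:
  Claymore: 1 of 3 neighbours ≥ 1, panics.
  Jarrow: 1 of 1 neighbours ≥ 1, panics.
  Marsh: 1 of 2 neighbours < 2, not yet.
Round 4 — checking thresholds:
  Dunlea: 1 of 1 neighbours ≥ 1, panics.
  Marsh: 2 of 2 neighbours ≥ 2, panics.
Round 5 — no new panics; cascade stops.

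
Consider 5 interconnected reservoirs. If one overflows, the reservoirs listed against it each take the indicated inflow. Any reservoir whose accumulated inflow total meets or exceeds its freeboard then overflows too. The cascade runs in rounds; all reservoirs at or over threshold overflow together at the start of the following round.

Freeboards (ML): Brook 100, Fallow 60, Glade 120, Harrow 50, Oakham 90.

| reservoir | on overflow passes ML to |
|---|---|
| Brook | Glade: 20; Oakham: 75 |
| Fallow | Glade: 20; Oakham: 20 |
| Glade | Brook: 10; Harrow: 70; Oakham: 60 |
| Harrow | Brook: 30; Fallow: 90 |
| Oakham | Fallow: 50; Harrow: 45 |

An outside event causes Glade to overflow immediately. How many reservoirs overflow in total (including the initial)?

Round 1 — Glade overflows (initial).
  Brook: +10 → 10 < 100
  Harrow: +70 → 70 ≥ 50
  Oakham: +60 → 60 < 90
Round 2 — Harrow overflows.
  Brook: +30 → 40 < 100
  Fallow: +90 → 90 ≥ 60
Round 3 — Fallow overflows.
  Oakham: +20 → 80 < 90
No further overflows.

3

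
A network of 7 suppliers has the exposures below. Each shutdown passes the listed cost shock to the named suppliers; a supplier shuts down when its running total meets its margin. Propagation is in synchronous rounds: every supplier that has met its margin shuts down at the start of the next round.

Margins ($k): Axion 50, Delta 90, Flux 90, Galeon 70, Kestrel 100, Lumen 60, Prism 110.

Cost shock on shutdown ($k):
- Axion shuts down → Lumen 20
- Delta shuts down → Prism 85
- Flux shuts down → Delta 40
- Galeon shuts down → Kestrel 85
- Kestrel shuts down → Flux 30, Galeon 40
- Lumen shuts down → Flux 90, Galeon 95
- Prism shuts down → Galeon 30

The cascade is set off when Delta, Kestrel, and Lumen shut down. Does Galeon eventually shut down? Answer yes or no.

yes

Round 1 — Delta, Kestrel, Lumen shut down (initial).
  Flux: +30+90 → 120 ≥ 90
  Galeon: +40+95 → 135 ≥ 70
  Prism: +85 → 85 < 110
Round 2 — Flux, Galeon shut down.
No further shutdowns.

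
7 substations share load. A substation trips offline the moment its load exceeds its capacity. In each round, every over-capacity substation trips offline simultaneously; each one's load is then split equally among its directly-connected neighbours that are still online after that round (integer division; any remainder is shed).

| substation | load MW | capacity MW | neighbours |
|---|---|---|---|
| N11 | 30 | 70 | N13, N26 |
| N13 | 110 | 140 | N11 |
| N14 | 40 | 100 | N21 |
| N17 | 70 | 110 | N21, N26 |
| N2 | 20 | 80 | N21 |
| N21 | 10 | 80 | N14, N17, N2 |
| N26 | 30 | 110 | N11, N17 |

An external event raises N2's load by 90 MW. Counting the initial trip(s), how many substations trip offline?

6

Round 1 — N2 at 110 > 80. N2 trips offline.
  N2 sheds 110 MW to N21: 110 each.
    N21: 10+110 = 120 > 80
Round 2 — N21 trips offline.
  N21 sheds 120 MW to N14, N17: 60 each.
    N14: 40+60 = 100 ≤ 100
    N17: 70+60 = 130 > 110
Round 3 — N17 trips offline.
  N17 sheds 130 MW to N26: 130 each.
    N26: 30+130 = 160 > 110
Round 4 — N26 trips offline.
  N26 sheds 160 MW to N11: 160 each.
    N11: 30+160 = 190 > 70
Round 5 — N11 trips offline.
  N11 sheds 190 MW to N13: 190 each.
    N13: 110+190 = 300 > 140
Round 6 — N13 trips offline.
  N13 sheds 300 MW: no online neighbours, lost.
No further trips.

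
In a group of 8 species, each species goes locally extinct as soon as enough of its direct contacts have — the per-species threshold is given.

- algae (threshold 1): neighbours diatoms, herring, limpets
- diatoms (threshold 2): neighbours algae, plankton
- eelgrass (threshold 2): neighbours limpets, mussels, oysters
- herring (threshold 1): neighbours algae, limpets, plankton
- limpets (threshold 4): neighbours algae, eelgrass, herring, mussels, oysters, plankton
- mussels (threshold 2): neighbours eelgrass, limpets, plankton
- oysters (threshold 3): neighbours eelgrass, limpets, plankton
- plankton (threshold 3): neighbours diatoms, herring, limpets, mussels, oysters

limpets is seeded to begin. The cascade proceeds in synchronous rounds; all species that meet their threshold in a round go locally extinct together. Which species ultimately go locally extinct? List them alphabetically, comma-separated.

Round 1 — limpets goes locally extinct (initial).
Round 2 — checking thresholds:
  algae: 1 of 3 neighbours ≥ 1, goes locally extinct.
  eelgrass: 1 of 3 neighbours < 2, not yet.
  herring: 1 of 3 neighbours ≥ 1, goes locally extinct.
  mussels: 1 of 3 neighbours < 2, not yet.
  oysters: 1 of 3 neighbours < 3, not yet.
  plankton: 1 of 5 neighbours < 3, not yet.
Round 3 — no new extinctions; cascade stops.

algae, herring, limpets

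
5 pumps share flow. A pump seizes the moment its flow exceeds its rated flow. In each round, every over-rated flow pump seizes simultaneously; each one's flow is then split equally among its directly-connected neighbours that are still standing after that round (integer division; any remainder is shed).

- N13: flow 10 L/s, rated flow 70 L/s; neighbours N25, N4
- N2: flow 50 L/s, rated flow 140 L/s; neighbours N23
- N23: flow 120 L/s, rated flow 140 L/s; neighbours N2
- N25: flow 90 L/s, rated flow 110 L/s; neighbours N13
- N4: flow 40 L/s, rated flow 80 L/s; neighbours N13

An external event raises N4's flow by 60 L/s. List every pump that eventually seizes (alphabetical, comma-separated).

N13, N25, N4

Round 1 — N4 at 100 > 80. N4 seizes.
  N4 sheds 100 L/s to N13: 100 each.
    N13: 10+100 = 110 > 70
Round 2 — N13 seizes.
  N13 sheds 110 L/s to N25: 110 each.
    N25: 90+110 = 200 > 110
Round 3 — N25 seizes.
  N25 sheds 200 L/s: no online neighbours, lost.
No further seizures.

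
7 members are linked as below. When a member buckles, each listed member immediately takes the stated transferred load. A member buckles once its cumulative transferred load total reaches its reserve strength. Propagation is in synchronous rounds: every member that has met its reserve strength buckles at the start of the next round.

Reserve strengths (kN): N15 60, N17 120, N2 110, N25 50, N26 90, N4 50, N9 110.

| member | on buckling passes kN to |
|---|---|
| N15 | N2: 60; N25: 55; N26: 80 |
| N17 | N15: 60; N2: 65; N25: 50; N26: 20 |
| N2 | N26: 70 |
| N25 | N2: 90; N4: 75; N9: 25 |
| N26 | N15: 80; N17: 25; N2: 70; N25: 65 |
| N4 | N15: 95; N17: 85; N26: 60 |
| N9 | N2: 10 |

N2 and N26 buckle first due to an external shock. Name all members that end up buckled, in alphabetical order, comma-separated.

N15, N2, N25, N26, N4

Round 1 — N2, N26 buckle (initial).
  N15: +80 → 80 ≥ 60
  N17: +25 → 25 < 120
  N25: +65 → 65 ≥ 50
Round 2 — N15, N25 buckle.
  N4: +75 → 75 ≥ 50
  N9: +25 → 25 < 110
Round 3 — N4 buckles.
  N17: +85 → 110 < 120
No further bucklings.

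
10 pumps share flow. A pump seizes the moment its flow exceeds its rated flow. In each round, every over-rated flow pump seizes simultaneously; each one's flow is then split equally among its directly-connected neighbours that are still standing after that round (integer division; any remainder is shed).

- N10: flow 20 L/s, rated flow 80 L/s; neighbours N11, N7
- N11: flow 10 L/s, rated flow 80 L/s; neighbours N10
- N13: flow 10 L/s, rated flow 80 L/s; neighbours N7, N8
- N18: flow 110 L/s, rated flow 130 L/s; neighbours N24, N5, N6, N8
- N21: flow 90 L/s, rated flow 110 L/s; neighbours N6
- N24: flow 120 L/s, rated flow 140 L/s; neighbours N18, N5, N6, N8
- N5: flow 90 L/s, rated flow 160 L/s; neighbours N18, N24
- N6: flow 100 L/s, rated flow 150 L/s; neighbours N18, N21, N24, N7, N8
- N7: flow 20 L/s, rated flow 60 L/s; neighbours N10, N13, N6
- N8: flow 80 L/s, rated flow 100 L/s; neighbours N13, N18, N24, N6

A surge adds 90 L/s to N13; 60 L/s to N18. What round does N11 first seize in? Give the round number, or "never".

Round 1 — N13 at 100 > 80; N18 at 170 > 130. N13, N18 seize.
  N13 sheds 100 L/s to N7, N8: 50 each.
    N7: 20+50 = 70 > 60
    N8: 80+50 = 130 > 100
  N18 sheds 170 L/s to N24, N5, N6, N8: 42 each (2 lost).
    N24: 120+42 = 162 > 140
    N5: 90+42 = 132 ≤ 160
    N6: 100+42 = 142 ≤ 150
    N8: 130+42 = 172 > 100
Round 2 — N24, N7, N8 seize.
  N24 sheds 162 L/s to N5, N6: 81 each.
    N5: 132+81 = 213 > 160
    N6: 142+81 = 223 > 150
  N7 sheds 70 L/s to N10, N6: 35 each.
    N10: 20+35 = 55 ≤ 80
    N6: 223+35 = 258 > 150
  N8 sheds 172 L/s to N6: 172 each.
    N6: 258+172 = 430 > 150
Round 3 — N5, N6 seize.
  N5 sheds 213 L/s: no online neighbours, lost.
  N6 sheds 430 L/s to N21: 430 each.
    N21: 90+430 = 520 > 110
Round 4 — N21 seizes.
  N21 sheds 520 L/s: no online neighbours, lost.
No further seizures.

never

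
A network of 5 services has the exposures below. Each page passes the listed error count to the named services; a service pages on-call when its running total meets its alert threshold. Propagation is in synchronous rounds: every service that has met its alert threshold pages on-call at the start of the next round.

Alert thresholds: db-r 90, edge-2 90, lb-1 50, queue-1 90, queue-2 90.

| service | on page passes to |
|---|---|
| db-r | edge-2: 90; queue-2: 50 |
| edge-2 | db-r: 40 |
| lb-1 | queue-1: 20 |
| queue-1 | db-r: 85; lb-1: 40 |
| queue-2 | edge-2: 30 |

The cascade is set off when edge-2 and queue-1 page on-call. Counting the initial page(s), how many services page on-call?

3

Round 1 — edge-2, queue-1 page on-call (initial).
  db-r: +40+85 → 125 ≥ 90
  lb-1: +40 → 40 < 50
Round 2 — db-r pages on-call.
  queue-2: +50 → 50 < 90
No further pages.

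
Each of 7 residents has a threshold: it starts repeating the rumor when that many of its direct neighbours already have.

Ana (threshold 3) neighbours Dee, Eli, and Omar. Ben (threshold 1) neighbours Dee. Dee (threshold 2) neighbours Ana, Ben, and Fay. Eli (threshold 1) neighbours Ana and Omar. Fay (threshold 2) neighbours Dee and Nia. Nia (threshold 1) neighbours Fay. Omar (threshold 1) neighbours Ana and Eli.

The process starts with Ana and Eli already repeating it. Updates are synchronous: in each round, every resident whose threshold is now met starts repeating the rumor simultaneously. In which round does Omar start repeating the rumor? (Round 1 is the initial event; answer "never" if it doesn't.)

2

Round 1 — Ana, Eli start repeating the rumor (initial).
Round 2 — checking thresholds:
  Dee: 1 of 3 neighbours < 2, holds.
  Omar: 2 of 2 neighbours ≥ 1, starts repeating the rumor.
Round 3 — no new spreads; cascade stops.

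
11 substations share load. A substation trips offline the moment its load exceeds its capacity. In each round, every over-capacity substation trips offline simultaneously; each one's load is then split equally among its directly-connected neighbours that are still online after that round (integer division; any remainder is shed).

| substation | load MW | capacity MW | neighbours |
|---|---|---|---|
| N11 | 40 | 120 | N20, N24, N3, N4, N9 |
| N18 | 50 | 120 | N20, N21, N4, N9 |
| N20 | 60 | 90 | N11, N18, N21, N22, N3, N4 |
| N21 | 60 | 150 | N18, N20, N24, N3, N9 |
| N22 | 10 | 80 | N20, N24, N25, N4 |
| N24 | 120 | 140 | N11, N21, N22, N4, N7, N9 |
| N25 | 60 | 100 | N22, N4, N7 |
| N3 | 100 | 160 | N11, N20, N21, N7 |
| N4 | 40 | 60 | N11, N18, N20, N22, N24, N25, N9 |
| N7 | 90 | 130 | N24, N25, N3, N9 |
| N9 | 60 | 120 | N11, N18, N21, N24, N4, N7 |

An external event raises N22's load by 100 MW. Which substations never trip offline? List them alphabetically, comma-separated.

N11, N18, N21, N25, N3, N7, N9

Round 1 — N22 at 110 > 80. N22 trips offline.
  N22 sheds 110 MW to N20, N24, N25, N4: 27 each (2 lost).
    N20: 60+27 = 87 ≤ 90
    N24: 120+27 = 147 > 140
    N25: 60+27 = 87 ≤ 100
    N4: 40+27 = 67 > 60
Round 2 — N24, N4 trip offline.
  N24 sheds 147 MW to N11, N21, N7, N9: 36 each (3 lost).
    N11: 40+36 = 76 ≤ 120
    N21: 60+36 = 96 ≤ 150
    N7: 90+36 = 126 ≤ 130
    N9: 60+36 = 96 ≤ 120
  N4 sheds 67 MW to N11, N18, N20, N25, N9: 13 each (2 lost).
    N11: 76+13 = 89 ≤ 120
    N18: 50+13 = 63 ≤ 120
    N20: 87+13 = 100 > 90
    N25: 87+13 = 100 ≤ 100
    N9: 96+13 = 109 ≤ 120
Round 3 — N20 trips offline.
  N20 sheds 100 MW to N11, N18, N21, N3: 25 each.
    N11: 89+25 = 114 ≤ 120
    N18: 63+25 = 88 ≤ 120
    N21: 96+25 = 121 ≤ 150
    N3: 100+25 = 125 ≤ 160
No further trips.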